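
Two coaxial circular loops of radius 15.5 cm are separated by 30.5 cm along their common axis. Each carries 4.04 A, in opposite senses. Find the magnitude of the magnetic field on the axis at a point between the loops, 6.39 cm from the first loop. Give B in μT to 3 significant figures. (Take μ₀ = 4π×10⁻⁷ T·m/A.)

Each loop contributes B = μ₀IR²/[2(R²+z²)^(3/2)] on the axis, with z measured from that loop.
Loop 1 (z = 0.0639 m): B₁ = 1.29×10⁻⁵ T. Loop 2 (z = 0.2411 m): B₂ = 2.59×10⁻⁶ T.
The fields oppose: B = |B₁ − B₂| = 1.04×10⁻⁵ T.

B ≈ 10.4 μT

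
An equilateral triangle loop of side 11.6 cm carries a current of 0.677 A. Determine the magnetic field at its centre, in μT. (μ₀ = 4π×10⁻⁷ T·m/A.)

Each side is a finite straight segment at perpendicular distance d = a/(2 tan(π/3)) = 0.03349 m from the centre, with end-angles ±π/3.
One side contributes B₁ = (μ₀I/4πd)·2 sin(π/3) = 3.50×10⁻⁶ T.
All 3 sides add in the same direction: B = 3 × 3.50×10⁻⁶ = 1.05×10⁻⁵ T.

B ≈ 10.5 μT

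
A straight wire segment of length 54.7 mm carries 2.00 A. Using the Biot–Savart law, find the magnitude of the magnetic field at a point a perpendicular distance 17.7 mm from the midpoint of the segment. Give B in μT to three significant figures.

B ≈ 19.0 μT

For a finite straight segment, B = (μ₀I/4πd)(sinθ₁ + sinθ₂), where θ₁, θ₂ are the angles from the perpendicular to each end.
The perpendicular from the point meets the wire at its midpoint, so each end is L/2 = 0.02735 m away along the wire.
sinθ₁ = 0.02735/√(0.02735²+0.0177²) = 0.8395; sinθ₂ = 0.02735/√(0.02735²+0.0177²) = 0.8395.
B = (4π×10⁻⁷ × 2.00) / (4π × 0.0177) × (0.8395 + 0.8395) = 1.90×10⁻⁵ T.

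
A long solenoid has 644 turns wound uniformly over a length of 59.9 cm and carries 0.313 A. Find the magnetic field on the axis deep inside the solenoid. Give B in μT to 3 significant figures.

Inside a long solenoid, B = μ₀nI with n = 1075 turns/m.
B = 4π×10⁻⁷ × 1075 × 0.313 = 4.23×10⁻⁴ T.

B ≈ 423 μT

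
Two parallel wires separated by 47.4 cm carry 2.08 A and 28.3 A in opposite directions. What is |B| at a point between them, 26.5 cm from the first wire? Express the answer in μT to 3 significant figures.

Each long wire gives B = μ₀I/(2πd). Distances are d₁ = 0.265 m and d₂ = 0.209 m.
B₁ = 1.57×10⁻⁶ T, B₂ = 2.71×10⁻⁵ T.
Between antiparallel currents both contributions point the same way, so they add. B = B₁ + B₂ = 1.57×10⁻⁶ + 2.71×10⁻⁵ = 2.87×10⁻⁵ T.

B ≈ 28.7 μT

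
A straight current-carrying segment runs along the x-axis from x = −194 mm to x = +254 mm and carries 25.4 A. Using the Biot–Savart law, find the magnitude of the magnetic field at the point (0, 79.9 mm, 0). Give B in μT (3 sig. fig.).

B ≈ 59.7 μT

For a finite straight segment, B = (μ₀I/4πd)(sinθ₁ + sinθ₂), where θ₁, θ₂ are the angles from the perpendicular to each end.
The perpendicular distance is d = 0.0799 m; the end-offsets along the wire are a = 0.194 m and b = 0.254 m.
sinθ₁ = 0.194/√(0.194²+0.0799²) = 0.9246; sinθ₂ = 0.254/√(0.254²+0.0799²) = 0.9539.
B = (4π×10⁻⁷ × 25.4) / (4π × 0.0799) × (0.9246 + 0.9539) = 5.97×10⁻⁵ T.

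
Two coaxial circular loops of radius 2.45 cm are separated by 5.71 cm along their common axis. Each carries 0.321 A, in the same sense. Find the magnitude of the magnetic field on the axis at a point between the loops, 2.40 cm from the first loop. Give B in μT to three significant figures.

B ≈ 4.73 μT

Each loop contributes B = μ₀IR²/[2(R²+z²)^(3/2)] on the axis, with z measured from that loop.
Loop 1 (z = 0.024 m): B₁ = 3.00×10⁻⁶ T. Loop 2 (z = 0.0331 m): B₂ = 1.73×10⁻⁶ T.
The fields add: B = B₁ + B₂ = 4.73×10⁻⁶ T.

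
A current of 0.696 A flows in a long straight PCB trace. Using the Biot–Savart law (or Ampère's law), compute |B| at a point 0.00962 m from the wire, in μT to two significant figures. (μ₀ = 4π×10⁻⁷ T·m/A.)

For an infinitely long straight wire, B = μ₀I/(2πd).
B = (4π×10⁻⁷ × 0.696) / (2π × 0.00962) = 1.45×10⁻⁵ T.

B ≈ 14 μT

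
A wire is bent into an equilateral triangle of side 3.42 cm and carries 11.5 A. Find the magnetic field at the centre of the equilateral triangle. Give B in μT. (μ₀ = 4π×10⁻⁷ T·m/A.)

Each side is a finite straight segment at perpendicular distance d = a/(2 tan(π/3)) = 0.009873 m from the centre, with end-angles ±π/3.
One side contributes B₁ = (μ₀I/4πd)·2 sin(π/3) = 2.02×10⁻⁴ T.
All 3 sides add in the same direction: B = 3 × 2.02×10⁻⁴ = 6.05×10⁻⁴ T.

B ≈ 605 μT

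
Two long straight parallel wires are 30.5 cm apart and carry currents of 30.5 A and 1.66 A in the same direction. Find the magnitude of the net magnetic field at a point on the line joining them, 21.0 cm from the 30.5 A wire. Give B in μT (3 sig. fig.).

Each long wire gives B = μ₀I/(2πd). Distances are d₁ = 0.21 m and d₂ = 0.095 m.
B₁ = 2.90×10⁻⁵ T, B₂ = 3.49×10⁻⁶ T.
Between parallel currents the two contributions point in opposite directions, so they subtract. B = |B₁ − B₂| = |2.90×10⁻⁵ − 3.49×10⁻⁶| = 2.56×10⁻⁵ T.

B ≈ 25.6 μT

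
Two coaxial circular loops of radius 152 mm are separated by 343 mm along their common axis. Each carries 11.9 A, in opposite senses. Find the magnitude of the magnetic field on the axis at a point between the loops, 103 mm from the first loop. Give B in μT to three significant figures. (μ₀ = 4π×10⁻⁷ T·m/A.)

B ≈ 20.4 μT

Each loop contributes B = μ₀IR²/[2(R²+z²)^(3/2)] on the axis, with z measured from that loop.
Loop 1 (z = 0.103 m): B₁ = 2.79×10⁻⁵ T. Loop 2 (z = 0.24 m): B₂ = 7.53×10⁻⁶ T.
The fields oppose: B = |B₁ − B₂| = 2.04×10⁻⁵ T.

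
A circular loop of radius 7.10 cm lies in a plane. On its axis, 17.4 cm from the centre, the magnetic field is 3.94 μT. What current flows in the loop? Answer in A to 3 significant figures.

On the axis of a loop, B = μ₀IR²/[2(R²+z²)^(3/2)], so I = 2B(R²+z²)^(3/2)/(μ₀R²).
R² + z² = 0.005041 + 0.03028 = 0.03532 m²; raised to 3/2 gives 6.64×10⁻³ m³.
I = 2 × 3.94×10⁻⁶ × 6.64×10⁻³ / (1.26×10⁻⁶ × 0.005041) = 8.26 A.

I ≈ 8.26 A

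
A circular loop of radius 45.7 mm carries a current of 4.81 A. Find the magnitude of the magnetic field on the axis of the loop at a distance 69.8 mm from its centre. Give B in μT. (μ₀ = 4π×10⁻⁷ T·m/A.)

B ≈ 10.9 μT

On the axis of a circular loop, B = μ₀IR² / [2(R²+z²)^(3/2)].
R² + z² = (0.0457)² + (0.0698)² = 0.006961 m², and (R²+z²)^(3/2) = 5.81×10⁻⁴ m³.
B = (4π×10⁻⁷ × 4.81 × 0.002088) / (2 × 5.81×10⁻⁴) = 1.09×10⁻⁵ T.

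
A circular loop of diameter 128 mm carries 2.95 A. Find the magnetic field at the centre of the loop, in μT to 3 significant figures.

At the centre of a circular loop the Biot–Savart law gives B = μ₀I/(2R) (so R = 0.064 m).
B = (4π×10⁻⁷ × 2.95) / (2 × 0.064) = 2.90×10⁻⁵ T.

B ≈ 29.0 μT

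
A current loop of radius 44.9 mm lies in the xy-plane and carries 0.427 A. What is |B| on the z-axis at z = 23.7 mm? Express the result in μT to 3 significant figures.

B ≈ 4.13 μT

On the axis of a circular loop, B = μ₀IR² / [2(R²+z²)^(3/2)].
R² + z² = (0.0449)² + (0.0237)² = 0.002578 m², and (R²+z²)^(3/2) = 1.31×10⁻⁴ m³.
B = (4π×10⁻⁷ × 0.427 × 0.002016) / (2 × 1.31×10⁻⁴) = 4.13×10⁻⁶ T.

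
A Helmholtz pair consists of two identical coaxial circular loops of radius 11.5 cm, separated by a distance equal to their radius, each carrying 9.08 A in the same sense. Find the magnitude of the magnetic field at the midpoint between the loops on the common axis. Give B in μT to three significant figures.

B ≈ 71.0 μT

Each loop contributes B = μ₀IR²/[2(R²+z²)^(3/2)] on the axis, with z measured from that loop.
Loop 1 (z = 0.0575 m): B₁ = 3.55×10⁻⁵ T. Loop 2 (z = 0.0575 m): B₂ = 3.55×10⁻⁵ T.
The fields add: B = B₁ + B₂ = 7.10×10⁻⁵ T.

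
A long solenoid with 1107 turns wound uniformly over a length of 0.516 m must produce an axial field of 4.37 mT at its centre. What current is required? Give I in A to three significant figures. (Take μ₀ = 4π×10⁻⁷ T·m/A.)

I ≈ 1.62 A

Inside a long solenoid B = μ₀nI with n = 2145 m⁻¹, so I = B/(μ₀n).
I = 4.37×10⁻³ / (4π×10⁻⁷ × 2145) = 1.62 A.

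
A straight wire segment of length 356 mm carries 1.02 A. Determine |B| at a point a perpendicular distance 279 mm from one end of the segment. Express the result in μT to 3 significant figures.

For a finite straight segment, B = (μ₀I/4πd)(sinθ₁ + sinθ₂), where θ₁, θ₂ are the angles from the perpendicular to each end.
The perpendicular foot is at one end, so the two end-offsets along the wire are 0 and L = 0.356 m.
sinθ₁ = 0/√(0²+0.279²) = 0.0000; sinθ₂ = 0.356/√(0.356²+0.279²) = 0.7871.
B = (4π×10⁻⁷ × 1.02) / (4π × 0.279) × (0.0000 + 0.7871) = 2.88×10⁻⁷ T.

B ≈ 0.288 μT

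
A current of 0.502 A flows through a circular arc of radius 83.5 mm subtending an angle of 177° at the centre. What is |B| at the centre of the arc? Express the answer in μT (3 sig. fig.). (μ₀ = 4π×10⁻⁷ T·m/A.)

B ≈ 1.86 μT

The Biot–Savart field of a circular arc at its centre is B = μ₀Iφ/(4πR), with φ = 3.089 rad.
B = (4π×10⁻⁷ × 0.502 × 3.089) / (4π × 0.0835) = 1.86×10⁻⁶ T.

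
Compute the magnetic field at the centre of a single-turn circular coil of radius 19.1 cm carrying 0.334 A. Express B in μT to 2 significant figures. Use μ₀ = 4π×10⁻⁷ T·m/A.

At the centre of a circular loop the Biot–Savart law gives B = μ₀I/(2R).
B = (4π×10⁻⁷ × 0.334) / (2 × 0.191) = 1.10×10⁻⁶ T.

B ≈ 1.1 μT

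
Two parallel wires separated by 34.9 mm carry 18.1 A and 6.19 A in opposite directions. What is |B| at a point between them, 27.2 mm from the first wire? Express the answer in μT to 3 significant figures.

Each long wire gives B = μ₀I/(2πd). Distances are d₁ = 0.0272 m and d₂ = 0.0077 m.
B₁ = 1.33×10⁻⁴ T, B₂ = 1.61×10⁻⁴ T.
Between antiparallel currents both contributions point the same way, so they add. B = B₁ + B₂ = 1.33×10⁻⁴ + 1.61×10⁻⁴ = 2.94×10⁻⁴ T.

B ≈ 294 μT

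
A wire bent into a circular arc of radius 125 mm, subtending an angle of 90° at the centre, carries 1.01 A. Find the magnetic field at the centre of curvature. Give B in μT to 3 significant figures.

B ≈ 1.27 μT

The Biot–Savart field of a circular arc at its centre is B = μ₀Iφ/(4πR), with φ = 1.571 rad.
B = (4π×10⁻⁷ × 1.01 × 1.571) / (4π × 0.125) = 1.27×10⁻⁶ T.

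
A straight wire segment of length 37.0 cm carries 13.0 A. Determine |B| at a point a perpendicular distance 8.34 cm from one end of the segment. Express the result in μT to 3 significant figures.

B ≈ 15.2 μT

For a finite straight segment, B = (μ₀I/4πd)(sinθ₁ + sinθ₂), where θ₁, θ₂ are the angles from the perpendicular to each end.
The perpendicular foot is at one end, so the two end-offsets along the wire are 0 and L = 0.37 m.
sinθ₁ = 0/√(0²+0.0834²) = 0.0000; sinθ₂ = 0.37/√(0.37²+0.0834²) = 0.9755.
B = (4π×10⁻⁷ × 13.0) / (4π × 0.0834) × (0.0000 + 0.9755) = 1.52×10⁻⁵ T.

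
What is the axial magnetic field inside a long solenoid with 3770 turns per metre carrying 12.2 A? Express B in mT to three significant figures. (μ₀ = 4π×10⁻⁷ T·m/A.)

B ≈ 57.8 mT

Inside a long solenoid, B = μ₀nI with n = 3770 turns/m.
B = 4π×10⁻⁷ × 3770 × 12.2 = 5.78×10⁻² T.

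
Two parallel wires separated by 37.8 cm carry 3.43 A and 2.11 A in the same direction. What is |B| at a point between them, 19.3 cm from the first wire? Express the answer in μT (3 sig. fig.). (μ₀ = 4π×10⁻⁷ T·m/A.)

B ≈ 1.27 μT

Each long wire gives B = μ₀I/(2πd). Distances are d₁ = 0.193 m and d₂ = 0.185 m.
B₁ = 3.55×10⁻⁶ T, B₂ = 2.28×10⁻⁶ T.
Between parallel currents the two contributions point in opposite directions, so they subtract. B = |B₁ − B₂| = |3.55×10⁻⁶ − 2.28×10⁻⁶| = 1.27×10⁻⁶ T.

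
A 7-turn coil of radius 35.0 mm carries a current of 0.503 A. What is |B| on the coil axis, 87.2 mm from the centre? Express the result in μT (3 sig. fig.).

B ≈ 3.27 μT

For an N-turn flat coil, B = Nμ₀IR²/[2(R²+z²)^(3/2)] with R = 0.035 m, z = 0.0872 m.
B = 7 × 4.67×10⁻⁷ T = 3.27×10⁻⁶ T.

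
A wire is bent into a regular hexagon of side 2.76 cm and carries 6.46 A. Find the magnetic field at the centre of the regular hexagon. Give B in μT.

Each side is a finite straight segment at perpendicular distance d = a/(2 tan(π/6)) = 0.0239 m from the centre, with end-angles ±π/6.
One side contributes B₁ = (μ₀I/4πd)·2 sin(π/6) = 2.70×10⁻⁵ T.
All 6 sides add in the same direction: B = 6 × 2.70×10⁻⁵ = 1.62×10⁻⁴ T.

B ≈ 162 μT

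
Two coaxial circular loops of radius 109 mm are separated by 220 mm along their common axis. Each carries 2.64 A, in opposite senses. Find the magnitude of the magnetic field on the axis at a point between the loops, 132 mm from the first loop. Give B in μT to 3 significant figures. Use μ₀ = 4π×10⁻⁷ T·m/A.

B ≈ 3.24 μT

Each loop contributes B = μ₀IR²/[2(R²+z²)^(3/2)] on the axis, with z measured from that loop.
Loop 1 (z = 0.132 m): B₁ = 3.93×10⁻⁶ T. Loop 2 (z = 0.088 m): B₂ = 7.17×10⁻⁶ T.
The fields oppose: B = |B₁ − B₂| = 3.24×10⁻⁶ T.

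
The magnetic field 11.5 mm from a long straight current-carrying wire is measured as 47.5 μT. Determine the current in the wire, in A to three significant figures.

I ≈ 2.73 A

For a long straight wire B = μ₀I/(2πd), so I = 2πdB/μ₀.
I = 2π × 0.0115 × 4.75×10⁻⁵ / (4π×10⁻⁷) = 2.73 A.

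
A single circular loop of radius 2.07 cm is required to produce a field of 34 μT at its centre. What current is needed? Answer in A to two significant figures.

I ≈ 1.1 A

At the centre of a circular loop B = μ₀I/(2R), so I = 2RB/μ₀.
With R = 0.0207 m, I = 2 × 0.0207 × 3.40×10⁻⁵ / (4π×10⁻⁷) = 1.12 A.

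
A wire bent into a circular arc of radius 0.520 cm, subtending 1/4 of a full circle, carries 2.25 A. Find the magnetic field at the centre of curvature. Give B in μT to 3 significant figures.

The Biot–Savart field of a circular arc at its centre is B = μ₀Iφ/(4πR), with φ = 1.571 rad.
B = (4π×10⁻⁷ × 2.25 × 1.571) / (4π × 0.0052) = 6.80×10⁻⁵ T.

B ≈ 68.0 μT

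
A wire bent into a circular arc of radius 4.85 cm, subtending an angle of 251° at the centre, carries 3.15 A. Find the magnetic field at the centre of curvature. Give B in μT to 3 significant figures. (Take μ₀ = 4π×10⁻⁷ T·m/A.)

B ≈ 28.5 μT

The Biot–Savart field of a circular arc at its centre is B = μ₀Iφ/(4πR), with φ = 4.381 rad.
B = (4π×10⁻⁷ × 3.15 × 4.381) / (4π × 0.0485) = 2.85×10⁻⁵ T.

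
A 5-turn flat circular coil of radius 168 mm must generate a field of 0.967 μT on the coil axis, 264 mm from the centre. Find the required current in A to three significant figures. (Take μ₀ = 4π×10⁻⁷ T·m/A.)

For an N-turn coil, B = Nμ₀IR²/[2(R²+z²)^(3/2)] with R = 0.168 m, z = 0.264 m, so I = 2B(R²+z²)^(3/2)/(Nμ₀R²) = 2 × 9.67×10⁻⁷ × 3.06×10⁻² / (5 × 4π×10⁻⁷ × 0.02822) = 0.334 A.

I ≈ 0.334 A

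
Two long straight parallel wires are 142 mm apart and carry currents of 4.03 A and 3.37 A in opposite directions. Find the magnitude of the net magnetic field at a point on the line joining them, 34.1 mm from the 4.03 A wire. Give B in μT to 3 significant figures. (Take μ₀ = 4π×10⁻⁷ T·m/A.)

B ≈ 29.9 μT

Each long wire gives B = μ₀I/(2πd). Distances are d₁ = 0.0341 m and d₂ = 0.1079 m.
B₁ = 2.36×10⁻⁵ T, B₂ = 6.25×10⁻⁶ T.
Between antiparallel currents both contributions point the same way, so they add. B = B₁ + B₂ = 2.36×10⁻⁵ + 6.25×10⁻⁶ = 2.99×10⁻⁵ T.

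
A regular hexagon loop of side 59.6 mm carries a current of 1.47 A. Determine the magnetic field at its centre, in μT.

Each side is a finite straight segment at perpendicular distance d = a/(2 tan(π/6)) = 0.05162 m from the centre, with end-angles ±π/6.
One side contributes B₁ = (μ₀I/4πd)·2 sin(π/6) = 2.85×10⁻⁶ T.
All 6 sides add in the same direction: B = 6 × 2.85×10⁻⁶ = 1.71×10⁻⁵ T.

B ≈ 17.1 μT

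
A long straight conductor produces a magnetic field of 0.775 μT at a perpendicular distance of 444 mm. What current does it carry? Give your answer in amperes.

For a long straight wire B = μ₀I/(2πd), so I = 2πdB/μ₀.
I = 2π × 0.444 × 7.75×10⁻⁷ / (4π×10⁻⁷) = 1.72 A.

I ≈ 1.72 A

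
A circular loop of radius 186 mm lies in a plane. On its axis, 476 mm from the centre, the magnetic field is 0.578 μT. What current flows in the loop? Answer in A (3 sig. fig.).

On the axis of a loop, B = μ₀IR²/[2(R²+z²)^(3/2)], so I = 2B(R²+z²)^(3/2)/(μ₀R²).
R² + z² = 0.0346 + 0.2266 = 0.2612 m²; raised to 3/2 gives 0.133 m³.
I = 2 × 5.78×10⁻⁷ × 0.133 / (1.26×10⁻⁶ × 0.0346) = 3.55 A.

I ≈ 3.55 A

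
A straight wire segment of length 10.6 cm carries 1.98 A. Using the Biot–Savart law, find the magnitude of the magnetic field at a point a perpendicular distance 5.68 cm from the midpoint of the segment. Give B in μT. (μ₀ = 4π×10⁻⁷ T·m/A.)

For a finite straight segment, B = (μ₀I/4πd)(sinθ₁ + sinθ₂), where θ₁, θ₂ are the angles from the perpendicular to each end.
The perpendicular from the point meets the wire at its midpoint, so each end is L/2 = 0.053 m away along the wire.
sinθ₁ = 0.053/√(0.053²+0.0568²) = 0.6822; sinθ₂ = 0.053/√(0.053²+0.0568²) = 0.6822.
B = (4π×10⁻⁷ × 1.98) / (4π × 0.0568) × (0.6822 + 0.6822) = 4.76×10⁻⁶ T.

B ≈ 4.76 μT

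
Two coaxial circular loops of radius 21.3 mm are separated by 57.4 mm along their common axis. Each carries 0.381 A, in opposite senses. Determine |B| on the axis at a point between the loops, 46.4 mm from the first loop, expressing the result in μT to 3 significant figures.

Each loop contributes B = μ₀IR²/[2(R²+z²)^(3/2)] on the axis, with z measured from that loop.
Loop 1 (z = 0.0464 m): B₁ = 8.16×10⁻⁷ T. Loop 2 (z = 0.011 m): B₂ = 7.88×10⁻⁶ T.
The fields oppose: B = |B₁ − B₂| = 7.07×10⁻⁶ T.

B ≈ 7.07 μT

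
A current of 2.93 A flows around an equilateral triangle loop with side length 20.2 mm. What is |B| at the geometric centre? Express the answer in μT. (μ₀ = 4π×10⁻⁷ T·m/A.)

Each side is a finite straight segment at perpendicular distance d = a/(2 tan(π/3)) = 0.005831 m from the centre, with end-angles ±π/3.
One side contributes B₁ = (μ₀I/4πd)·2 sin(π/3) = 8.70×10⁻⁵ T.
All 3 sides add in the same direction: B = 3 × 8.70×10⁻⁵ = 2.61×10⁻⁴ T.

B ≈ 261 μT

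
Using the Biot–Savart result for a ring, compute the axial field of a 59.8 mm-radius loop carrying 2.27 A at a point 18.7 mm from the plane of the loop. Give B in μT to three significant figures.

On the axis of a circular loop, B = μ₀IR² / [2(R²+z²)^(3/2)].
R² + z² = (0.0598)² + (0.0187)² = 0.003926 m², and (R²+z²)^(3/2) = 2.46×10⁻⁴ m³.
B = (4π×10⁻⁷ × 2.27 × 0.003576) / (2 × 2.46×10⁻⁴) = 2.07×10⁻⁵ T.

B ≈ 20.7 μT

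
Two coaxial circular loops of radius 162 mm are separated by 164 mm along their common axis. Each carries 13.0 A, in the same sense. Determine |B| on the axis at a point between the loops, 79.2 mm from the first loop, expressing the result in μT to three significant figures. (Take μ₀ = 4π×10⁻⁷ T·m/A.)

B ≈ 71.6 μT

Each loop contributes B = μ₀IR²/[2(R²+z²)^(3/2)] on the axis, with z measured from that loop.
Loop 1 (z = 0.0792 m): B₁ = 3.66×10⁻⁵ T. Loop 2 (z = 0.0848 m): B₂ = 3.51×10⁻⁵ T.
The fields add: B = B₁ + B₂ = 7.16×10⁻⁵ T.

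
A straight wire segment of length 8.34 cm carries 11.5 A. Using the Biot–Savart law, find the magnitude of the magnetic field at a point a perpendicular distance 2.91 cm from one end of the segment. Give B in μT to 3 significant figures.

B ≈ 37.3 μT

For a finite straight segment, B = (μ₀I/4πd)(sinθ₁ + sinθ₂), where θ₁, θ₂ are the angles from the perpendicular to each end.
The perpendicular foot is at one end, so the two end-offsets along the wire are 0 and L = 0.0834 m.
sinθ₁ = 0/√(0²+0.0291²) = 0.0000; sinθ₂ = 0.0834/√(0.0834²+0.0291²) = 0.9442.
B = (4π×10⁻⁷ × 11.5) / (4π × 0.0291) × (0.0000 + 0.9442) = 3.73×10⁻⁵ T.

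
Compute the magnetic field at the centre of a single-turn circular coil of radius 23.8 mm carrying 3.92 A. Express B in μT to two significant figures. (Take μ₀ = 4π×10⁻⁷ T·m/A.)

B ≈ 100 μT

At the centre of a circular loop the Biot–Savart law gives B = μ₀I/(2R).
B = (4π×10⁻⁷ × 3.92) / (2 × 0.0238) = 1.03×10⁻⁴ T.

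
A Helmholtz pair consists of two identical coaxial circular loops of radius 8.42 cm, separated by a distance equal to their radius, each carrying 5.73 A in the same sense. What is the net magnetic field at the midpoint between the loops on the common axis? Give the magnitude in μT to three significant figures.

B ≈ 61.2 μT

Each loop contributes B = μ₀IR²/[2(R²+z²)^(3/2)] on the axis, with z measured from that loop.
Loop 1 (z = 0.0421 m): B₁ = 3.06×10⁻⁵ T. Loop 2 (z = 0.0421 m): B₂ = 3.06×10⁻⁵ T.
The fields add: B = B₁ + B₂ = 6.12×10⁻⁵ T.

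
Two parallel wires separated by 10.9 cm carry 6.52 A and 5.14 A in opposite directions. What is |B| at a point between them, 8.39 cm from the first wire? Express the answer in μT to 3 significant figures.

B ≈ 56.5 μT

Each long wire gives B = μ₀I/(2πd). Distances are d₁ = 0.0839 m and d₂ = 0.0251 m.
B₁ = 1.55×10⁻⁵ T, B₂ = 4.10×10⁻⁵ T.
Between antiparallel currents both contributions point the same way, so they add. B = B₁ + B₂ = 1.55×10⁻⁵ + 4.10×10⁻⁵ = 5.65×10⁻⁵ T.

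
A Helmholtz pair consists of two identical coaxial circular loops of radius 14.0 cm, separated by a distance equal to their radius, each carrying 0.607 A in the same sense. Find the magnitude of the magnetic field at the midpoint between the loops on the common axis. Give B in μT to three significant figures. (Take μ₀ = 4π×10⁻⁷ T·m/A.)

B ≈ 3.90 μT

Each loop contributes B = μ₀IR²/[2(R²+z²)^(3/2)] on the axis, with z measured from that loop.
Loop 1 (z = 0.07 m): B₁ = 1.95×10⁻⁶ T. Loop 2 (z = 0.07 m): B₂ = 1.95×10⁻⁶ T.
The fields add: B = B₁ + B₂ = 3.90×10⁻⁶ T.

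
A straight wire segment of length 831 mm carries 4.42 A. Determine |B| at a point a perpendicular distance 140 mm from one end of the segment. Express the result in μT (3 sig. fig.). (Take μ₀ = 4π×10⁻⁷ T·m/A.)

B ≈ 3.11 μT

For a finite straight segment, B = (μ₀I/4πd)(sinθ₁ + sinθ₂), where θ₁, θ₂ are the angles from the perpendicular to each end.
The perpendicular foot is at one end, so the two end-offsets along the wire are 0 and L = 0.831 m.
sinθ₁ = 0/√(0²+0.14²) = 0.0000; sinθ₂ = 0.831/√(0.831²+0.14²) = 0.9861.
B = (4π×10⁻⁷ × 4.42) / (4π × 0.14) × (0.0000 + 0.9861) = 3.11×10⁻⁶ T.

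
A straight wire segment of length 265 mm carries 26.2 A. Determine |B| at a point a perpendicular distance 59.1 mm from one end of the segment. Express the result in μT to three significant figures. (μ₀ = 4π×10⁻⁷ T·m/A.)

B ≈ 43.3 μT

For a finite straight segment, B = (μ₀I/4πd)(sinθ₁ + sinθ₂), where θ₁, θ₂ are the angles from the perpendicular to each end.
The perpendicular foot is at one end, so the two end-offsets along the wire are 0 and L = 0.265 m.
sinθ₁ = 0/√(0²+0.0591²) = 0.0000; sinθ₂ = 0.265/√(0.265²+0.0591²) = 0.9760.
B = (4π×10⁻⁷ × 26.2) / (4π × 0.0591) × (0.0000 + 0.9760) = 4.33×10⁻⁵ T.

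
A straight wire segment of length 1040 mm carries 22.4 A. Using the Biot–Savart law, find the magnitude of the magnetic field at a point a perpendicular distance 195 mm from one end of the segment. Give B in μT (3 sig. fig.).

B ≈ 11.3 μT

For a finite straight segment, B = (μ₀I/4πd)(sinθ₁ + sinθ₂), where θ₁, θ₂ are the angles from the perpendicular to each end.
The perpendicular foot is at one end, so the two end-offsets along the wire are 0 and L = 1.04 m.
sinθ₁ = 0/√(0²+0.195²) = 0.0000; sinθ₂ = 1.04/√(1.04²+0.195²) = 0.9829.
B = (4π×10⁻⁷ × 22.4) / (4π × 0.195) × (0.0000 + 0.9829) = 1.13×10⁻⁵ T.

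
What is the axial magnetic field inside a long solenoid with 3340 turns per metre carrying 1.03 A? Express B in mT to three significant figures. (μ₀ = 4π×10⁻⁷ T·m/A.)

B ≈ 4.32 mT

Inside a long solenoid, B = μ₀nI with n = 3340 turns/m.
B = 4π×10⁻⁷ × 3340 × 1.03 = 4.32×10⁻³ T.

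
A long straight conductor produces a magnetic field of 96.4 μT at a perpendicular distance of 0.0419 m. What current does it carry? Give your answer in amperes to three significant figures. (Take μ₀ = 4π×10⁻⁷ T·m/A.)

For a long straight wire B = μ₀I/(2πd), so I = 2πdB/μ₀.
I = 2π × 0.0419 × 9.64×10⁻⁵ / (4π×10⁻⁷) = 20.2 A.

I ≈ 20.2 A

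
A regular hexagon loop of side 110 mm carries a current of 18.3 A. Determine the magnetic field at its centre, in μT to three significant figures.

B ≈ 115 μT

Each side is a finite straight segment at perpendicular distance d = a/(2 tan(π/6)) = 0.09526 m from the centre, with end-angles ±π/6.
One side contributes B₁ = (μ₀I/4πd)·2 sin(π/6) = 1.92×10⁻⁵ T.
All 6 sides add in the same direction: B = 6 × 1.92×10⁻⁵ = 1.15×10⁻⁴ T.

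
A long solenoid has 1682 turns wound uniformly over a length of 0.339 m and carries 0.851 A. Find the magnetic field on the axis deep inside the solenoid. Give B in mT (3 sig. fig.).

B ≈ 5.31 mT

Inside a long solenoid, B = μ₀nI with n = 4962 turns/m.
B = 4π×10⁻⁷ × 4962 × 0.851 = 5.31×10⁻³ T.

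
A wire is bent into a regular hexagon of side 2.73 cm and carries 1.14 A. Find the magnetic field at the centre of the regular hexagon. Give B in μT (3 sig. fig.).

Each side is a finite straight segment at perpendicular distance d = a/(2 tan(π/6)) = 0.02364 m from the centre, with end-angles ±π/6.
One side contributes B₁ = (μ₀I/4πd)·2 sin(π/6) = 4.82×10⁻⁶ T.
All 6 sides add in the same direction: B = 6 × 4.82×10⁻⁶ = 2.89×10⁻⁵ T.

B ≈ 28.9 μT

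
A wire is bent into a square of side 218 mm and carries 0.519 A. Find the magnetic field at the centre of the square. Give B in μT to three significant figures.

B ≈ 2.69 μT

Each side is a finite straight segment at perpendicular distance d = a/(2 tan(π/4)) = 0.109 m from the centre, with end-angles ±π/4.
One side contributes B₁ = (μ₀I/4πd)·2 sin(π/4) = 6.73×10⁻⁷ T.
All 4 sides add in the same direction: B = 4 × 6.73×10⁻⁷ = 2.69×10⁻⁶ T.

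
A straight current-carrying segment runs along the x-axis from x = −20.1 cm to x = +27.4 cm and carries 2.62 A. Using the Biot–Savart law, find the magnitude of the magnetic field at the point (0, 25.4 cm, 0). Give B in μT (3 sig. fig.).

B ≈ 1.40 μT

For a finite straight segment, B = (μ₀I/4πd)(sinθ₁ + sinθ₂), where θ₁, θ₂ are the angles from the perpendicular to each end.
The perpendicular distance is d = 0.254 m; the end-offsets along the wire are a = 0.201 m and b = 0.274 m.
sinθ₁ = 0.201/√(0.201²+0.254²) = 0.6205; sinθ₂ = 0.274/√(0.274²+0.254²) = 0.7334.
B = (4π×10⁻⁷ × 2.62) / (4π × 0.254) × (0.6205 + 0.7334) = 1.40×10⁻⁶ T.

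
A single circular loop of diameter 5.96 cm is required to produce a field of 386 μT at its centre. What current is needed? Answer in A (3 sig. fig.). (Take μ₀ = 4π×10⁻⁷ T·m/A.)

I ≈ 18.3 A

At the centre of a circular loop B = μ₀I/(2R), so I = 2RB/μ₀.
With R = 0.0298 m, I = 2 × 0.0298 × 3.86×10⁻⁴ / (4π×10⁻⁷) = 18.3 A.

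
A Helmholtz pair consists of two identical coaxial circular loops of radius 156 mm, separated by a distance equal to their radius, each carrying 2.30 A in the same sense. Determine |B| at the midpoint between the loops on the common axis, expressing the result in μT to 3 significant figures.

B ≈ 13.3 μT

Each loop contributes B = μ₀IR²/[2(R²+z²)^(3/2)] on the axis, with z measured from that loop.
Loop 1 (z = 0.078 m): B₁ = 6.63×10⁻⁶ T. Loop 2 (z = 0.078 m): B₂ = 6.63×10⁻⁶ T.
The fields add: B = B₁ + B₂ = 1.33×10⁻⁵ T.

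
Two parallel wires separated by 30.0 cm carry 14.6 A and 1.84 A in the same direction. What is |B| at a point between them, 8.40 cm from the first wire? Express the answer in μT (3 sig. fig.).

Each long wire gives B = μ₀I/(2πd). Distances are d₁ = 0.084 m and d₂ = 0.216 m.
B₁ = 3.48×10⁻⁵ T, B₂ = 1.70×10⁻⁶ T.
Between parallel currents the two contributions point in opposite directions, so they subtract. B = |B₁ − B₂| = |3.48×10⁻⁵ − 1.70×10⁻⁶| = 3.31×10⁻⁵ T.

B ≈ 33.1 μT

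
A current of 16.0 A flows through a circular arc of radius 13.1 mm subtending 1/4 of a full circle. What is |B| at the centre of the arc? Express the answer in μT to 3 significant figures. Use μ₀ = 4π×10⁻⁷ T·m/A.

B ≈ 192 μT

The Biot–Savart field of a circular arc at its centre is B = μ₀Iφ/(4πR), with φ = 1.571 rad.
B = (4π×10⁻⁷ × 16.0 × 1.571) / (4π × 0.0131) = 1.92×10⁻⁴ T.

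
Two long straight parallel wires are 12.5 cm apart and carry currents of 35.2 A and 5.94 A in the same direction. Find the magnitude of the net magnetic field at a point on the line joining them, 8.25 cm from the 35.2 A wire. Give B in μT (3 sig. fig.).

Each long wire gives B = μ₀I/(2πd). Distances are d₁ = 0.0825 m and d₂ = 0.0425 m.
B₁ = 8.53×10⁻⁵ T, B₂ = 2.80×10⁻⁵ T.
Between parallel currents the two contributions point in opposite directions, so they subtract. B = |B₁ − B₂| = |8.53×10⁻⁵ − 2.80×10⁻⁵| = 5.74×10⁻⁵ T.

B ≈ 57.4 μT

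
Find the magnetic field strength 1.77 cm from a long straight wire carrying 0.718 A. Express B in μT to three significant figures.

For an infinitely long straight wire, B = μ₀I/(2πd).
B = (4π×10⁻⁷ × 0.718) / (2π × 0.0177) = 8.11×10⁻⁶ T.

B ≈ 8.11 μT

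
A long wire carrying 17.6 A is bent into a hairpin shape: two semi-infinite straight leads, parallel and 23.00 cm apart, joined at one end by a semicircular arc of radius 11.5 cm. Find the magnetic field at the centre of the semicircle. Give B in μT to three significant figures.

B ≈ 78.7 μT

The semicircular arc contributes B_arc = μ₀I·π/(4πR) = μ₀I/(4R) = 4.81×10⁻⁵ T.
Each semi-infinite lead is at perpendicular distance R = 0.115 m from the centre, with the perpendicular foot at its near end, so it contributes μ₀I/(4πR); both point the same way, together 3.06×10⁻⁵ T.
Arc and leads all point the same direction: B = 4.81×10⁻⁵ + 3.06×10⁻⁵ = 7.87×10⁻⁵ T.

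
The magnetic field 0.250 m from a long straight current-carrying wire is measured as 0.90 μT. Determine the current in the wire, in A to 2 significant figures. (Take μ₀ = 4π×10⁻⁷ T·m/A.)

I ≈ 1.1 A

For a long straight wire B = μ₀I/(2πd), so I = 2πdB/μ₀.
I = 2π × 0.25 × 9.00×10⁻⁷ / (4π×10⁻⁷) = 1.12 A.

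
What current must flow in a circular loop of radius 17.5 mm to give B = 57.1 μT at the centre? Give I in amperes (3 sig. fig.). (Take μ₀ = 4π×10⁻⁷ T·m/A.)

At the centre of a circular loop B = μ₀I/(2R), so I = 2RB/μ₀.
With R = 0.0175 m, I = 2 × 0.0175 × 5.71×10⁻⁵ / (4π×10⁻⁷) = 1.59 A.

I ≈ 1.59 A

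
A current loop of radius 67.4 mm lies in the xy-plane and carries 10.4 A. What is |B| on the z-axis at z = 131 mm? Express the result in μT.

B ≈ 9.28 μT

On the axis of a circular loop, B = μ₀IR² / [2(R²+z²)^(3/2)].
R² + z² = (0.0674)² + (0.131)² = 0.0217 m², and (R²+z²)^(3/2) = 3.20×10⁻³ m³.
B = (4π×10⁻⁷ × 10.4 × 0.004543) / (2 × 3.20×10⁻³) = 9.28×10⁻⁶ T.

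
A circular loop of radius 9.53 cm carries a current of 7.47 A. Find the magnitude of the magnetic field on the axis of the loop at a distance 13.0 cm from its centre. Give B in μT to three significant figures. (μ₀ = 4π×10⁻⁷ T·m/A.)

On the axis of a circular loop, B = μ₀IR² / [2(R²+z²)^(3/2)].
R² + z² = (0.0953)² + (0.13)² = 0.02598 m², and (R²+z²)^(3/2) = 4.19×10⁻³ m³.
B = (4π×10⁻⁷ × 7.47 × 0.009082) / (2 × 4.19×10⁻³) = 1.02×10⁻⁵ T.

B ≈ 10.2 μT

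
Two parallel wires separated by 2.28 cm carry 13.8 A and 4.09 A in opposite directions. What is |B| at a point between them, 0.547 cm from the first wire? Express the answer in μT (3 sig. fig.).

B ≈ 552 μT

Each long wire gives B = μ₀I/(2πd). Distances are d₁ = 0.00547 m and d₂ = 0.01733 m.
B₁ = 5.05×10⁻⁴ T, B₂ = 4.72×10⁻⁵ T.
Between antiparallel currents both contributions point the same way, so they add. B = B₁ + B₂ = 5.05×10⁻⁴ + 4.72×10⁻⁵ = 5.52×10⁻⁴ T.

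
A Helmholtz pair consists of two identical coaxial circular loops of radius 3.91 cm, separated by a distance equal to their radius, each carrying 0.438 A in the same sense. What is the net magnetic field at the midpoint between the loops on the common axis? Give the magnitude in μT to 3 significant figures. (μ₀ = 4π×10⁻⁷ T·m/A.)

Each loop contributes B = μ₀IR²/[2(R²+z²)^(3/2)] on the axis, with z measured from that loop.
Loop 1 (z = 0.01955 m): B₁ = 5.04×10⁻⁶ T. Loop 2 (z = 0.01955 m): B₂ = 5.04×10⁻⁶ T.
The fields add: B = B₁ + B₂ = 1.01×10⁻⁵ T.

B ≈ 10.1 μT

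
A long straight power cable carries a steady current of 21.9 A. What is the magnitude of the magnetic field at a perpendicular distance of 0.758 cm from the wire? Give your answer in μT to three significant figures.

B ≈ 578 μT

For an infinitely long straight wire, B = μ₀I/(2πd).
B = (4π×10⁻⁷ × 21.9) / (2π × 0.00758) = 5.78×10⁻⁴ T.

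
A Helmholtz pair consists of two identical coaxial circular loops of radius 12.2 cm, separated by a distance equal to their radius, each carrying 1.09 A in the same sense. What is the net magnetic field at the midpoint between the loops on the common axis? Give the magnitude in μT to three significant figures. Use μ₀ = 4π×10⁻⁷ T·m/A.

Each loop contributes B = μ₀IR²/[2(R²+z²)^(3/2)] on the axis, with z measured from that loop.
Loop 1 (z = 0.061 m): B₁ = 4.02×10⁻⁶ T. Loop 2 (z = 0.061 m): B₂ = 4.02×10⁻⁶ T.
The fields add: B = B₁ + B₂ = 8.03×10⁻⁶ T.

B ≈ 8.03 μT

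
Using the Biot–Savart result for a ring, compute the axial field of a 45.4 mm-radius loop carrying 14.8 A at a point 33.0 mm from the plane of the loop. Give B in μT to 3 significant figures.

B ≈ 108 μT

On the axis of a circular loop, B = μ₀IR² / [2(R²+z²)^(3/2)].
R² + z² = (0.0454)² + (0.033)² = 0.00315 m², and (R²+z²)^(3/2) = 1.77×10⁻⁴ m³.
B = (4π×10⁻⁷ × 14.8 × 0.002061) / (2 × 1.77×10⁻⁴) = 1.08×10⁻⁴ T.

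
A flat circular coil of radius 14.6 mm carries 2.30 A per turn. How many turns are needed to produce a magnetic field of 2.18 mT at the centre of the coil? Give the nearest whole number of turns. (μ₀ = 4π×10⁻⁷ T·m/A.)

For an N-turn coil, B = Nμ₀I/(2R). A single turn gives B₁ = 9.90×10⁻⁵ T with R = 0.0146 m.
N = B/B₁ = 2.18×10⁻³ / 9.90×10⁻⁵ = 22.02.

N = 22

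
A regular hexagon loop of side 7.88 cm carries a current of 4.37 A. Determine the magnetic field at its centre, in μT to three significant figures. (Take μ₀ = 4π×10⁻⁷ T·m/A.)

Each side is a finite straight segment at perpendicular distance d = a/(2 tan(π/6)) = 0.06824 m from the centre, with end-angles ±π/6.
One side contributes B₁ = (μ₀I/4πd)·2 sin(π/6) = 6.40×10⁻⁶ T.
All 6 sides add in the same direction: B = 6 × 6.40×10⁻⁶ = 3.84×10⁻⁵ T.

B ≈ 38.4 μT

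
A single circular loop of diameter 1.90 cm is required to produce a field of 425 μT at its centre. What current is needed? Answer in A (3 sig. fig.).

I ≈ 6.43 A

At the centre of a circular loop B = μ₀I/(2R), so I = 2RB/μ₀.
With R = 0.0095 m, I = 2 × 0.0095 × 4.25×10⁻⁴ / (4π×10⁻⁷) = 6.43 A.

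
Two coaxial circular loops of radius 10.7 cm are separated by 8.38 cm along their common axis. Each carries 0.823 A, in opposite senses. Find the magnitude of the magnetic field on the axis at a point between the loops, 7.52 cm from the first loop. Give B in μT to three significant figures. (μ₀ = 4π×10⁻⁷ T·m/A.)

B ≈ 2.14 μT

Each loop contributes B = μ₀IR²/[2(R²+z²)^(3/2)] on the axis, with z measured from that loop.
Loop 1 (z = 0.0752 m): B₁ = 2.65×10⁻⁶ T. Loop 2 (z = 0.0086 m): B₂ = 4.79×10⁻⁶ T.
The fields oppose: B = |B₁ − B₂| = 2.14×10⁻⁶ T.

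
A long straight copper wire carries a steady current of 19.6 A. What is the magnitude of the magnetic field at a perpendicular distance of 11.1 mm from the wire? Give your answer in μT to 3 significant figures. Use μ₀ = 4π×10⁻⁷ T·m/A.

For an infinitely long straight wire, B = μ₀I/(2πd).
B = (4π×10⁻⁷ × 19.6) / (2π × 0.0111) = 3.53×10⁻⁴ T.

B ≈ 353 μT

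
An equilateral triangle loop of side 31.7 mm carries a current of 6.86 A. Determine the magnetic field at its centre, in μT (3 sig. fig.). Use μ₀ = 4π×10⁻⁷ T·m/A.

Each side is a finite straight segment at perpendicular distance d = a/(2 tan(π/3)) = 0.009151 m from the centre, with end-angles ±π/3.
One side contributes B₁ = (μ₀I/4πd)·2 sin(π/3) = 1.30×10⁻⁴ T.
All 3 sides add in the same direction: B = 3 × 1.30×10⁻⁴ = 3.90×10⁻⁴ T.

B ≈ 390 μT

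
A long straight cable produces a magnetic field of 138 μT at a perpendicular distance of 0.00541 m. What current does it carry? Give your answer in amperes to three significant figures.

For a long straight wire B = μ₀I/(2πd), so I = 2πdB/μ₀.
I = 2π × 0.00541 × 1.38×10⁻⁴ / (4π×10⁻⁷) = 3.73 A.

I ≈ 3.73 A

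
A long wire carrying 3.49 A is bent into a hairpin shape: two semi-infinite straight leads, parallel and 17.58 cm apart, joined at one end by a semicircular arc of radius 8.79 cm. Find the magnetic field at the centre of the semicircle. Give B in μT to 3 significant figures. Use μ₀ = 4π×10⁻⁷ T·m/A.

B ≈ 20.4 μT

The semicircular arc contributes B_arc = μ₀I·π/(4πR) = μ₀I/(4R) = 1.25×10⁻⁵ T.
Each semi-infinite lead is at perpendicular distance R = 0.0879 m from the centre, with the perpendicular foot at its near end, so it contributes μ₀I/(4πR); both point the same way, together 7.94×10⁻⁶ T.
Arc and leads all point the same direction: B = 1.25×10⁻⁵ + 7.94×10⁻⁶ = 2.04×10⁻⁵ T.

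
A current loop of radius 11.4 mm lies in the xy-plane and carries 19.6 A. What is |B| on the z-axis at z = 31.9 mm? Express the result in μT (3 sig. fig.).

B ≈ 41.2 μT

On the axis of a circular loop, B = μ₀IR² / [2(R²+z²)^(3/2)].
R² + z² = (0.0114)² + (0.0319)² = 0.001148 m², and (R²+z²)^(3/2) = 3.89×10⁻⁵ m³.
B = (4π×10⁻⁷ × 19.6 × 0.00013) / (2 × 3.89×10⁻⁵) = 4.12×10⁻⁵ T.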